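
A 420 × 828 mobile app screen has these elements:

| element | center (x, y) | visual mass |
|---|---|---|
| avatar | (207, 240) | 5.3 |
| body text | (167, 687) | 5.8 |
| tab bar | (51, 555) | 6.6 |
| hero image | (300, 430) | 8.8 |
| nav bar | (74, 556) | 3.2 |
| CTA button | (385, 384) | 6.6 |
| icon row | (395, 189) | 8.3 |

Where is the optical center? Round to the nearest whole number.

Total weight = 5.3 + 5.8 + 6.6 + 8.8 + 3.2 + 6.6 + 8.3 = 44.6.
Σw·x = 11098.6; x̄ = 11098.6/44.6 ≈ 248.85.
y: moment 18585.9 / weight 44.6 ≈ 416.72

(249, 417)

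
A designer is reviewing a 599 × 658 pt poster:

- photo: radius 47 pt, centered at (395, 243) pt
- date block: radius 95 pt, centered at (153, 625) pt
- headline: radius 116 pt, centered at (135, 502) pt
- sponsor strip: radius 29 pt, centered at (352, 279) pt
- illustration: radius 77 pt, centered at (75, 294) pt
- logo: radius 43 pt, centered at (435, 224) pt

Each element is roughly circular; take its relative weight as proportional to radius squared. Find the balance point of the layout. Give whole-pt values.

r² weights: photo 47² = 2209, date block 95² = 9025, headline 116² = 13456, sponsor strip 29² = 841, illustration 77² = 5929, logo 43² = 1849. Total = 33309.
Σw·x = 5614962; x̄ = 5614962/33309 ≈ 168.57.
y: moment 15324265 / weight 33309 ≈ 460.06

(169, 460)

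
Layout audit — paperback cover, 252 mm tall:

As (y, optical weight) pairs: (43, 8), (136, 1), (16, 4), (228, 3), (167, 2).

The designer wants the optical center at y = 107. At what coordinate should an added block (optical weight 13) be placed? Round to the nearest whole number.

y ≈ 135

With the added block, Σw becomes 8 + 1 + 4 + 3 + 2 + 13 = 31.
Along y: (1562 + 13·y) / 31 = 107 (existing moment 8·43 + 1·136 + 4·16 + 3·228 + 2·167 = 1562) ⇒ y = (3317 − 1562) / 13 ≈ 135.00.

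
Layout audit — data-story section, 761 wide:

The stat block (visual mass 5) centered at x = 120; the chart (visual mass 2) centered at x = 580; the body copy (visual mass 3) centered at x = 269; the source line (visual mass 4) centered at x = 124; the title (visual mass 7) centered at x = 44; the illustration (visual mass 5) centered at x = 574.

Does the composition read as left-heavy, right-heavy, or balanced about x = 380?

Weights sum to 5 + 2 + 3 + 4 + 7 + 5 = 26.
Σw·x = 6241; x̄ = 6241/26 ≈ 240.04.
Since 240.0 is left of 380, the composition reads left-heavy.

left-heavy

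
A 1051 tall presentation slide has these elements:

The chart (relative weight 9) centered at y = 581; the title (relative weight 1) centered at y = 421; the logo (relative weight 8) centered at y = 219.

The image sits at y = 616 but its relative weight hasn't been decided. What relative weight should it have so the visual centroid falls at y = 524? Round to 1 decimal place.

Fixed elements: Σw = 9 + 1 + 8 = 18, Σw·y = 9·581 + 1·421 + 8·219 = 7402.
For the centroid to hit 524: (7402 + w·616) / (18 + w) = 524.
Rearranging, w·(616 − 524) = 524·18 − 7402 = 2030, so w ≈ 2030/92 = 22.07.

w ≈ 22.1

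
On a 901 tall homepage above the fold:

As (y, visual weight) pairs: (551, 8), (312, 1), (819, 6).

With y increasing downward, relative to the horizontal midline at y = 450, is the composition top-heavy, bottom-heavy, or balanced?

Σw = 8 + 1 + 6 = 15.
Σw·y = 8·551 + 1·312 + 6·819 = 9634, so ȳ = 9634/15 ≈ 642.27.
Since 642.3 is below (larger y than) 450, the composition reads bottom-heavy.

bottom-heavy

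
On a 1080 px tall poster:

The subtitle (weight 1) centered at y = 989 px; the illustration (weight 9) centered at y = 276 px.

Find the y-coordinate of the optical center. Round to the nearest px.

Σw = 1 + 9 = 10.
y: (1·989 + 9·276) / 10 = 3473 / 10 ≈ 347.30

y ≈ 347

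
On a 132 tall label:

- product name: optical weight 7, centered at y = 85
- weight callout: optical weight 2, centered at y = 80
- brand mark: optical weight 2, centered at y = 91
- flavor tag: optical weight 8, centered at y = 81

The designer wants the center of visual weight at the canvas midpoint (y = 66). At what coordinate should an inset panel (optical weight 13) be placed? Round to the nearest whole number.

y ≈ 41

With the inset panel, Σw becomes 7 + 2 + 2 + 8 + 13 = 32.
y: target moment 32×66 = 2112; current 7·85 + 2·80 + 2·91 + 8·81 = 1585; the inset panel supplies 527, so y = 527/13 ≈ 40.54.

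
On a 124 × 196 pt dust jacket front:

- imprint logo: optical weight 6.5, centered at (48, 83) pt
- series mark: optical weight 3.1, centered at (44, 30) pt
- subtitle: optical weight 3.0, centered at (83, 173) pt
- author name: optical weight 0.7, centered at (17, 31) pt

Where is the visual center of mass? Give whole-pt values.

Total weight = 6.5 + 3.1 + 3.0 + 0.7 = 13.3.
x: (6.5·48 + 3.1·44 + 3.0·83 + 0.7·17) / 13.3 = 709.3 / 13.3 ≈ 53.33
y: (6.5·83 + 3.1·30 + 3.0·173 + 0.7·31) / 13.3 = 1173.2 / 13.3 ≈ 88.21

(53, 88)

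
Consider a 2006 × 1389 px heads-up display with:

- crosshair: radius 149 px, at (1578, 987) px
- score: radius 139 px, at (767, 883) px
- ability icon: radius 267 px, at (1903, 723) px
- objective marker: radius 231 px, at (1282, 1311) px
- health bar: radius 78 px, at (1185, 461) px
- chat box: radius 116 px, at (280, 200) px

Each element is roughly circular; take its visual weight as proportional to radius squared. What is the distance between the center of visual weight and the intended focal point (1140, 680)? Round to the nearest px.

r² weights: crosshair 149² = 22201, score 139² = 19321, ability icon 267² = 71289, objective marker 231² = 53361, health bar 78² = 6084, chat box 116² = 13456. Total = 185712.
x: moment 264901374 / weight 185712 ≈ 1426.41
y: moment 165966972 / weight 185712 ≈ 893.68
From (1140, 680): dx = 286.41, dy = 213.68, so the distance is √(dx²+dy²) ≈ 357.34.

≈ 357 px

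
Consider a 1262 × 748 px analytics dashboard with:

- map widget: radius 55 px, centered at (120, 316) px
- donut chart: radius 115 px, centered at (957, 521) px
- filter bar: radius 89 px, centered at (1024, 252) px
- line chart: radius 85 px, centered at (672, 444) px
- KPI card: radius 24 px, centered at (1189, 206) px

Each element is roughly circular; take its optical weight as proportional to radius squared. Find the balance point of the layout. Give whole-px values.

r² weights: map widget 55² = 3025, donut chart 115² = 13225, filter bar 89² = 7921, line chart 85² = 7225, KPI card 24² = 576. Total = 31972.
x: (3025·120 + 13225·957 + 7921·1024 + 7225·672 + 576·1189) / 31972 = 26670493 / 31972 ≈ 834.18
y: (3025·316 + 13225·521 + 7921·252 + 7225·444 + 576·206) / 31972 = 13168773 / 31972 ≈ 411.88

(834, 412)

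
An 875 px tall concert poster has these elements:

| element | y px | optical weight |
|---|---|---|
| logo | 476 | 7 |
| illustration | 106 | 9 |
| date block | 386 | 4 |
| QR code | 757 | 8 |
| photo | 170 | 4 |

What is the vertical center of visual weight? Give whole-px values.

Σw = 7 + 9 + 4 + 8 + 4 = 32.
y-moment: 7·476 + 9·106 + 4·386 + 8·757 + 4·170 = 12566; centroid 12566/32 ≈ 392.69.

y ≈ 393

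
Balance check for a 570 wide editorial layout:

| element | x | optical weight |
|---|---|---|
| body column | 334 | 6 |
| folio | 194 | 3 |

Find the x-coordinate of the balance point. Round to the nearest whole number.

Σw = 6 + 3 = 9.
Σw·x = 6·334 + 3·194 = 2586, so x̄ = 2586/9 ≈ 287.33.

x ≈ 287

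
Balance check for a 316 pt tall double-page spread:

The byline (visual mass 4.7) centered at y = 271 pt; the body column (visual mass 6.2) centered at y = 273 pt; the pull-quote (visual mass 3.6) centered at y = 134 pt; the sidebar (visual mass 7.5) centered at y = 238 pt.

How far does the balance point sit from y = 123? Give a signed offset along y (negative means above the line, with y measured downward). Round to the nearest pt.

≈ 115 pt

Weights sum to 4.7 + 6.2 + 3.6 + 7.5 = 22.0.
Σw·y = 4.7·271 + 6.2·273 + 3.6·134 + 7.5·238 = 5233.7, so ȳ = 5233.7/22.0 ≈ 237.90.
Against y = 123, that's 237.90 − 123 = 114.90.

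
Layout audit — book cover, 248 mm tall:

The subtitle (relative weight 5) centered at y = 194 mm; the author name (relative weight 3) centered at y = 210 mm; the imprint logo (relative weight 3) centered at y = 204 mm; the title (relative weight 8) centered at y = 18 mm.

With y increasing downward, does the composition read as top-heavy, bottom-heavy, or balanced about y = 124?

Total weight = 5 + 3 + 3 + 8 = 19.
y-moment: 5·194 + 3·210 + 3·204 + 8·18 = 2356; centroid 2356/19 ≈ 124.00.
That equals the midline 124 — balanced.

balanced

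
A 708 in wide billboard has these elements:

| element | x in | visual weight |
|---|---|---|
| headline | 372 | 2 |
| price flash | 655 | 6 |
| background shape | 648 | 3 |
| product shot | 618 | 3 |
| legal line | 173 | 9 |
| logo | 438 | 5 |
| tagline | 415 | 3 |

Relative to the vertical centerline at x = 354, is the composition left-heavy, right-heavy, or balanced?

Weights sum to 2 + 6 + 3 + 3 + 9 + 5 + 3 = 31.
x: moment 13464 / weight 31 ≈ 434.32
434.3 lies right of the midline 354, so the layout is right-heavy.

right-heavy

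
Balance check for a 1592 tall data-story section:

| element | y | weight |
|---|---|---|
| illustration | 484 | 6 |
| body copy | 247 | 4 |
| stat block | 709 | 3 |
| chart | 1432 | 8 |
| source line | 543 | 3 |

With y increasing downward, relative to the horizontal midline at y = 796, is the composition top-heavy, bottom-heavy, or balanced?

Weights sum to 6 + 4 + 3 + 8 + 3 = 24.
y: (6·484 + 4·247 + 3·709 + 8·1432 + 3·543) / 24 = 19104 / 24 ≈ 796.00
That equals the midline 796 — balanced.

balanced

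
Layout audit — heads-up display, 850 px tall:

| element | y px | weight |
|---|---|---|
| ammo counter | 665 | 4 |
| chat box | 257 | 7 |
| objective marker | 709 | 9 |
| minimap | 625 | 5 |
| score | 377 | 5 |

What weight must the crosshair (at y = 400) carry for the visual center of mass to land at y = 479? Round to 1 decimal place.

w ≈ 18.7

Existing Σw = 30 (4 + 7 + 9 + 5 + 5); existing moment 4·665 + 7·257 + 9·709 + 5·625 + 5·377 = 15850.
Set Σw·y/Σw = 479: (15850 + 400w) = 479·(30 + w).
Rearranging, w·(400 − 479) = 479·30 − 15850 = -1480, so w ≈ -1480/-79 = 18.73.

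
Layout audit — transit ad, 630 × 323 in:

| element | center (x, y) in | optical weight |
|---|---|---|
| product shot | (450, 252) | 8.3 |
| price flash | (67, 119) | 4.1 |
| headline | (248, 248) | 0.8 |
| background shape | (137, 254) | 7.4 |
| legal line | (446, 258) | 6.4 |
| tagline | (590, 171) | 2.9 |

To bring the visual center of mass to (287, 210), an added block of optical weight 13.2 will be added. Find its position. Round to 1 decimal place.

New total weight: (8.3 + 4.1 + 0.8 + 7.4 + 6.4 + 2.9) + 13.2 = 43.1.
x: need Σw·x = 43.1·287 = 12369.7. Existing = 8.3·450 + 4.1·67 + 0.8·248 + 7.4·137 + 6.4·446 + 2.9·590 = 9787.3. Remainder 2582.4 / 13.2 ≈ 195.64.
y: need Σw·y = 43.1·210 = 9051.0. Existing = 8.3·252 + 4.1·119 + 0.8·248 + 7.4·254 + 6.4·258 + 2.9·171 = 6804.6. Remainder 2246.4 / 13.2 ≈ 170.18.

(195.6, 170.2)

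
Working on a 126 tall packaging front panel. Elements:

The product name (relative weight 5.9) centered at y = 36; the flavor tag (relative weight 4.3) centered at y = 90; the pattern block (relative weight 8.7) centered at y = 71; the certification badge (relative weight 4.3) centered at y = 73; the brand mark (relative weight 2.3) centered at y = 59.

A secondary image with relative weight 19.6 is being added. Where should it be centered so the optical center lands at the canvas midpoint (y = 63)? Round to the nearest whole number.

y ≈ 60

New total weight: (5.9 + 4.3 + 8.7 + 4.3 + 2.3) + 19.6 = 45.1.
y: target moment 45.1×63 = 2841.3; current 5.9·36 + 4.3·90 + 8.7·71 + 4.3·73 + 2.3·59 = 1666.7; the secondary image supplies 1174.6, so y = 1174.6/19.6 ≈ 59.93.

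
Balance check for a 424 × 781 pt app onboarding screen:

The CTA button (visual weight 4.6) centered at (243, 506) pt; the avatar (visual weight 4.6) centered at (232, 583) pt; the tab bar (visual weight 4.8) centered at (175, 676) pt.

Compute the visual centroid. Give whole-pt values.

Weights sum to 4.6 + 4.6 + 4.8 = 14.0.
Σw·x = 4.6·243 + 4.6·232 + 4.8·175 = 3025.0, so x̄ = 3025.0/14.0 ≈ 216.07.
Σw·y = 4.6·506 + 4.6·583 + 4.8·676 = 8254.2, so ȳ = 8254.2/14.0 ≈ 589.59.

(216, 590)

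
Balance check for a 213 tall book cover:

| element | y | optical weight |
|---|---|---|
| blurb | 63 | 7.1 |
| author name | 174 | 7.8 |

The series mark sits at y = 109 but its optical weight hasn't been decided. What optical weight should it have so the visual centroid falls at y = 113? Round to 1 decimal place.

Fixed elements: Σw = 7.1 + 7.8 = 14.9, Σw·y = 7.1·63 + 7.8·174 = 1804.5.
For the centroid to hit 113: (1804.5 + w·109) / (14.9 + w) = 113.
So w = (113·14.9 − 1804.5)/(109 − 113) = -120.8/-4 ≈ 30.20.

w ≈ 30.2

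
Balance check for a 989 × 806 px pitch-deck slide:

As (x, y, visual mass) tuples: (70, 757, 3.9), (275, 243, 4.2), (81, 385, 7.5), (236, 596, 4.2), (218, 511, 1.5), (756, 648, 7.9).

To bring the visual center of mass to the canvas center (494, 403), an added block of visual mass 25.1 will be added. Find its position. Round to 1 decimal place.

With the added block, Σw becomes 3.9 + 4.2 + 7.5 + 4.2 + 1.5 + 7.9 + 25.1 = 54.3.
x: need Σw·x = 54.3·494 = 26824.2. Existing = 3.9·70 + 4.2·275 + 7.5·81 + 4.2·236 + 1.5·218 + 7.9·756 = 9326.1. Remainder 17498.1 / 25.1 ≈ 697.14.
y: need Σw·y = 54.3·403 = 21882.9. Existing = 3.9·757 + 4.2·243 + 7.5·385 + 4.2·596 + 1.5·511 + 7.9·648 = 15249.3. Remainder 6633.6 / 25.1 ≈ 264.29.

(697.1, 264.3)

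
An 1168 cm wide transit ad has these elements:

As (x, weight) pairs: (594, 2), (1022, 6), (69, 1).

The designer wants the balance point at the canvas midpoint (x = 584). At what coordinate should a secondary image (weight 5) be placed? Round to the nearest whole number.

x ≈ 157

With the secondary image, Σw becomes 2 + 6 + 1 + 5 = 14.
Along x: (7389 + 5·x) / 14 = 584 (existing moment 2·594 + 6·1022 + 1·69 = 7389) ⇒ x = (8176 − 7389) / 5 ≈ 157.40.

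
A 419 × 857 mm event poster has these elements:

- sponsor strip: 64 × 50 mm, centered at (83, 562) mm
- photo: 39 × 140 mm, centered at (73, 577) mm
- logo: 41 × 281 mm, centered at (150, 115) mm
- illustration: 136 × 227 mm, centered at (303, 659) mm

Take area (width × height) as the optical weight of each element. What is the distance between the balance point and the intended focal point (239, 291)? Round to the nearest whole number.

≈ 231 mm

Areas → weights: sponsor strip 64·50 = 3200, photo 39·140 = 5460, logo 41·281 = 11521, illustration 136·227 = 30872; Σw = 51053.
Σw·x = 3200·83 + 5460·73 + 11521·150 + 30872·303 = 11746546, so x̄ = 11746546/51053 ≈ 230.09.
Σw·y = 3200·562 + 5460·577 + 11521·115 + 30872·659 = 26618383, so ȳ = 26618383/51053 ≈ 521.39.
Relative to (239, 291): Δ = (-8.91, 230.39); |Δ| = √(-8.91² + 230.39²) ≈ 230.56.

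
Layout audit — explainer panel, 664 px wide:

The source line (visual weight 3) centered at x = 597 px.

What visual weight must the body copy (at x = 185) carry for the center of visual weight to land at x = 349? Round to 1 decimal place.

w ≈ 4.5

Known: weight 3 with moment 3·597 = 1791.
Set Σw·x/Σw = 349: (1791 + 185w) = 349·(3 + w).
Solving: w = (349·3 − 1791) / (185 − 349) = -744 / -164 ≈ 4.54.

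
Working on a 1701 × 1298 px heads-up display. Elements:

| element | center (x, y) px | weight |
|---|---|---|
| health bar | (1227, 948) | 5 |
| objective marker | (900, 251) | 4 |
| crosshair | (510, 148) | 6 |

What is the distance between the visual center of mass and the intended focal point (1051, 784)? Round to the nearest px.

Total weight = 5 + 4 + 6 = 15.
x: (5·1227 + 4·900 + 6·510) / 15 = 12795 / 15 ≈ 853.00
y: (5·948 + 4·251 + 6·148) / 15 = 6632 / 15 ≈ 442.13
Relative to (1051, 784): Δ = (-198.00, -341.87); |Δ| = √(-198.00² + -341.87²) ≈ 395.07.

≈ 395 px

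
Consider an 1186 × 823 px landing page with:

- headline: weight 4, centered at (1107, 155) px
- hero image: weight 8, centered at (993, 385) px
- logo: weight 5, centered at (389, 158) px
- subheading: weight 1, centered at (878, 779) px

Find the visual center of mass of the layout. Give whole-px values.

(844, 293)

Weights sum to 4 + 8 + 5 + 1 = 18.
x: (4·1107 + 8·993 + 5·389 + 1·878) / 18 = 15195 / 18 ≈ 844.17
y: (4·155 + 8·385 + 5·158 + 1·779) / 18 = 5269 / 18 ≈ 292.72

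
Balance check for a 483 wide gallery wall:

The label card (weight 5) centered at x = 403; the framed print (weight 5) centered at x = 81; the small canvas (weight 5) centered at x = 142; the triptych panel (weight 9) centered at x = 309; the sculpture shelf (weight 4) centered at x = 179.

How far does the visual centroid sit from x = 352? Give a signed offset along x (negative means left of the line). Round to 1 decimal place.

Weights sum to 5 + 5 + 5 + 9 + 4 = 28.
x-moment: 5·403 + 5·81 + 5·142 + 9·309 + 4·179 = 6627; centroid 6627/28 ≈ 236.68.
Against x = 352, that's 236.68 − 352 = -115.32.

≈ -115.3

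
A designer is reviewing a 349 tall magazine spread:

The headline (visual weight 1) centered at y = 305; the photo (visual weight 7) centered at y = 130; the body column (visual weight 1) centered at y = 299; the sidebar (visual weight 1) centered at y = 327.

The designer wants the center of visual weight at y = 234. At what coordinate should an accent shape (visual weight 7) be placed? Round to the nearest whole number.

New total weight: (1 + 7 + 1 + 1) + 7 = 17.
y: need Σw·y = 17·234 = 3978. Existing = 1·305 + 7·130 + 1·299 + 1·327 = 1841. Remainder 2137 / 7 ≈ 305.29.

y ≈ 305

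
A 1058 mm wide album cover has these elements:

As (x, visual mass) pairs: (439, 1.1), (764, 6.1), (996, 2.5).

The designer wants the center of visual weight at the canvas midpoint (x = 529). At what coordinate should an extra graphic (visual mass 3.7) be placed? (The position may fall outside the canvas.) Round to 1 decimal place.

After adding the extra graphic, total weight = 1.1 + 6.1 + 2.5 + 3.7 = 13.4.
Along x: (7633.3 + 3.7·x) / 13.4 = 529 (existing moment 1.1·439 + 6.1·764 + 2.5·996 = 7633.3) ⇒ x = (7088.6 − 7633.3) / 3.7 ≈ -147.22.

x ≈ -147.2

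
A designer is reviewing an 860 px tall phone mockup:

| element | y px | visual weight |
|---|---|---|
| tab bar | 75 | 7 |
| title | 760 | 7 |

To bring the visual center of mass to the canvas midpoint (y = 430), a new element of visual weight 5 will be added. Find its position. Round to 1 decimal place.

New total weight: (7 + 7) + 5 = 19.
y: need Σw·y = 19·430 = 8170. Existing = 7·75 + 7·760 = 5845. Remainder 2325 / 5 ≈ 465.00.

y ≈ 465.0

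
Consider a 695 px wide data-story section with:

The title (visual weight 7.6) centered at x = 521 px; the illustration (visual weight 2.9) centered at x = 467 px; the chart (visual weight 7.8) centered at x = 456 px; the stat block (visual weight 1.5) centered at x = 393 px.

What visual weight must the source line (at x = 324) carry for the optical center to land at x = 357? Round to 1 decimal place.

Fixed elements: Σw = 7.6 + 2.9 + 7.8 + 1.5 = 19.8, Σw·x = 7.6·521 + 2.9·467 + 7.8·456 + 1.5·393 = 9460.2.
Set Σw·x/Σw = 357: (9460.2 + 324w) = 357·(19.8 + w).
Rearranging, w·(324 − 357) = 357·19.8 − 9460.2 = -2391.6, so w ≈ -2391.6/-33 = 72.47.

w ≈ 72.5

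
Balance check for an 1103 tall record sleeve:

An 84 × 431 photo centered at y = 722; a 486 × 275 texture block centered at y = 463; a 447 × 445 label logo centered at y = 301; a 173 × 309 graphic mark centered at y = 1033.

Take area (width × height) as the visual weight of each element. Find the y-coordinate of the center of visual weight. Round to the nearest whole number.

Areas → weights: photo 84·431 = 36204, texture block 486·275 = 133650, label logo 447·445 = 198915, graphic mark 173·309 = 53457; Σw = 422226.
y: (36204·722 + 133650·463 + 198915·301 + 53457·1033) / 422226 = 203113734 / 422226 ≈ 481.05

y ≈ 481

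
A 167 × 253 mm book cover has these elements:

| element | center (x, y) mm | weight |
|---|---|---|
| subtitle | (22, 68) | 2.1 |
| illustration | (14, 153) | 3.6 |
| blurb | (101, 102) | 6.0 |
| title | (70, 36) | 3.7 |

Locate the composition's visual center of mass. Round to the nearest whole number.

(62, 93)

Σw = 2.1 + 3.6 + 6.0 + 3.7 = 15.4.
x: (2.1·22 + 3.6·14 + 6.0·101 + 3.7·70) / 15.4 = 961.6 / 15.4 ≈ 62.44
y: (2.1·68 + 3.6·153 + 6.0·102 + 3.7·36) / 15.4 = 1438.8 / 15.4 ≈ 93.43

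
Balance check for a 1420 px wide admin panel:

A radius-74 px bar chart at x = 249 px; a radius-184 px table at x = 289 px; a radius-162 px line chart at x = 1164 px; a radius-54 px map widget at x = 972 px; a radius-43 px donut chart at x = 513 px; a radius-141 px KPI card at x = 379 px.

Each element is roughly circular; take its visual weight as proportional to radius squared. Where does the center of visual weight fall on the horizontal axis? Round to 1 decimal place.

Weights ∝ r²: bar chart 74² = 5476, table 184² = 33856, line chart 162² = 26244, map widget 54² = 2916, donut chart 43² = 1849, KPI card 141² = 19881; Σw = 90222.
x: (5476·249 + 33856·289 + 26244·1164 + 2916·972 + 1849·513 + 19881·379) / 90222 = 53013712 / 90222 ≈ 587.59

x ≈ 587.6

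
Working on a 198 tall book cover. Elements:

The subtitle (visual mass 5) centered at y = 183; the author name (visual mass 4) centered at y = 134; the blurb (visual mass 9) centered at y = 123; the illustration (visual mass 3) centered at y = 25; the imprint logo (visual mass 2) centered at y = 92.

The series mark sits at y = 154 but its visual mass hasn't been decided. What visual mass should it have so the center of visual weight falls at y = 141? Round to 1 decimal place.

Existing Σw = 23 (5 + 4 + 9 + 3 + 2); existing moment 5·183 + 4·134 + 9·123 + 3·25 + 2·92 = 2817.
Balance at y = 141 requires (2817 + w·154) / (23 + w) = 141.
Rearranging, w·(154 − 141) = 141·23 − 2817 = 426, so w ≈ 426/13 = 32.77.

w ≈ 32.8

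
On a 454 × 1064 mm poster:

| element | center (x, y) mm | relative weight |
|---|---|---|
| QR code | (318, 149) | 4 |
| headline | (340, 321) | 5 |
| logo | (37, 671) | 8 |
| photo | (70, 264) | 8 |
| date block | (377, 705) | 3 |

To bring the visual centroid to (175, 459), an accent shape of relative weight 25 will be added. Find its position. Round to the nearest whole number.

After adding the accent shape, total weight = 4 + 5 + 8 + 8 + 3 + 25 = 53.
Along x: (4959 + 25·x) / 53 = 175 (existing moment 4·318 + 5·340 + 8·37 + 8·70 + 3·377 = 4959) ⇒ x = (9275 − 4959) / 25 ≈ 172.64.
Along y: (11796 + 25·y) / 53 = 459 (existing moment 4·149 + 5·321 + 8·671 + 8·264 + 3·705 = 11796) ⇒ y = (24327 − 11796) / 25 ≈ 501.24.

(173, 501)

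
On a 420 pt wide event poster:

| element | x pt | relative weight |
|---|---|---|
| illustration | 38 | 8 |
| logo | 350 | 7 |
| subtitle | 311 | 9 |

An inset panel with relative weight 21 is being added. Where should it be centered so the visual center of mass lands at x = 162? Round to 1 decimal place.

New total weight: (8 + 7 + 9) + 21 = 45.
Along x: (5553 + 21·x) / 45 = 162 (existing moment 8·38 + 7·350 + 9·311 = 5553) ⇒ x = (7290 − 5553) / 21 ≈ 82.71.

x ≈ 82.7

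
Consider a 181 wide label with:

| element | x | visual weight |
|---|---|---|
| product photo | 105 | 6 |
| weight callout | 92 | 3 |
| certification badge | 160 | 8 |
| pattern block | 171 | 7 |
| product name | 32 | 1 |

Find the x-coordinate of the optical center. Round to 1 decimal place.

Σw = 6 + 3 + 8 + 7 + 1 = 25.
Σw·x = 6·105 + 3·92 + 8·160 + 7·171 + 1·32 = 3415, so x̄ = 3415/25 ≈ 136.60.

x ≈ 136.6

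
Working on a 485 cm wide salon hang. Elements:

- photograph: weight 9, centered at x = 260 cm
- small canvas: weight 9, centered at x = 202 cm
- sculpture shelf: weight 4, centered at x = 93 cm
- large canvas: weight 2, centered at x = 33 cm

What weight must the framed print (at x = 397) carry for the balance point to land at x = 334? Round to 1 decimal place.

Known weights sum to 9 + 9 + 4 + 2 = 24; their moment is 9·260 + 9·202 + 4·93 + 2·33 = 4596.
Set Σw·x/Σw = 334: (4596 + 397w) = 334·(24 + w).
So w = (334·24 − 4596)/(397 − 334) = 3420/63 ≈ 54.29.

w ≈ 54.3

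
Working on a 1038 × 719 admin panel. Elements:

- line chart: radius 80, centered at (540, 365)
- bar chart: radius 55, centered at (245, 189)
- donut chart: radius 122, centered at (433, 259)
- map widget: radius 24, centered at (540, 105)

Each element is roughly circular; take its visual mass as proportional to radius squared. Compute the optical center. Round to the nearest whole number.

Weights ∝ r²: line chart 80² = 6400, bar chart 55² = 3025, donut chart 122² = 14884, map widget 24² = 576; Σw = 24885.
Σw·x = 6400·540 + 3025·245 + 14884·433 + 576·540 = 10952937, so x̄ = 10952937/24885 ≈ 440.14.
Σw·y = 6400·365 + 3025·189 + 14884·259 + 576·105 = 6823161, so ȳ = 6823161/24885 ≈ 274.19.

(440, 274)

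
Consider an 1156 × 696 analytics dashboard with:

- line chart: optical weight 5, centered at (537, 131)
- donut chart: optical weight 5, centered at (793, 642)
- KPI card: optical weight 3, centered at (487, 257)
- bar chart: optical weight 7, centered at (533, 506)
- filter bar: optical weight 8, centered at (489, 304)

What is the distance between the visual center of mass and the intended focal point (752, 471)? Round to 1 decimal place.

Weights sum to 5 + 5 + 3 + 7 + 8 = 28.
x: (5·537 + 5·793 + 3·487 + 7·533 + 8·489) / 28 = 15754 / 28 ≈ 562.64
y: (5·131 + 5·642 + 3·257 + 7·506 + 8·304) / 28 = 10610 / 28 ≈ 378.93
From (752, 471): dx = -189.36, dy = -92.07, so the distance is √(dx²+dy²) ≈ 210.55.

≈ 210.6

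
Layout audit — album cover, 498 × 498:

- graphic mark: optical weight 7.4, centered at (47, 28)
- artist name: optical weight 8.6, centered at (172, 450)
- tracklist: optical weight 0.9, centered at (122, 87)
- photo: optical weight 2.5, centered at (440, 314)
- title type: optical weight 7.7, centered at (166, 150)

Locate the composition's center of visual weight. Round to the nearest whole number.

(159, 225)

Σw = 7.4 + 8.6 + 0.9 + 2.5 + 7.7 = 27.1.
x-moment: 7.4·47 + 8.6·172 + 0.9·122 + 2.5·440 + 7.7·166 = 4315.0; centroid 4315.0/27.1 ≈ 159.23.
y-moment: 7.4·28 + 8.6·450 + 0.9·87 + 2.5·314 + 7.7·150 = 6095.5; centroid 6095.5/27.1 ≈ 224.93.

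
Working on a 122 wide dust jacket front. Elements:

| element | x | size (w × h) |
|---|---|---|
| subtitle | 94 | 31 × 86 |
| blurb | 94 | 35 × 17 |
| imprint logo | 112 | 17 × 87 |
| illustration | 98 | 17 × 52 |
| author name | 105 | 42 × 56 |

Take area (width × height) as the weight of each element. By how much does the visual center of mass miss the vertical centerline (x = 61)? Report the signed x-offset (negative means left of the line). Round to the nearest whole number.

≈ 40

Taking area as weight: subtitle 31·86 = 2666, blurb 35·17 = 595, imprint logo 17·87 = 1479, illustration 17·52 = 884, author name 42·56 = 2352. Sum 7976.
x-moment: 2666·94 + 595·94 + 1479·112 + 884·98 + 2352·105 = 805774; centroid 805774/7976 ≈ 101.02.
Offset from x = 61: 101.02 − 61 ≈ 40.02.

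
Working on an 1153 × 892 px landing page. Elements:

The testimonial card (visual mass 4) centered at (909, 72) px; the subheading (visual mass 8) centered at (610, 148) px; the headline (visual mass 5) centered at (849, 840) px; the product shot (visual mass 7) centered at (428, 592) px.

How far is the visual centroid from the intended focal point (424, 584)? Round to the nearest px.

≈ 291 px

Total weight = 4 + 8 + 5 + 7 = 24.
Σw·x = 4·909 + 8·610 + 5·849 + 7·428 = 15757, so x̄ = 15757/24 ≈ 656.54.
Σw·y = 4·72 + 8·148 + 5·840 + 7·592 = 9816, so ȳ = 9816/24 ≈ 409.00.
Relative to (424, 584): Δ = (232.54, -175.00); |Δ| = √(232.54² + -175.00²) ≈ 291.03.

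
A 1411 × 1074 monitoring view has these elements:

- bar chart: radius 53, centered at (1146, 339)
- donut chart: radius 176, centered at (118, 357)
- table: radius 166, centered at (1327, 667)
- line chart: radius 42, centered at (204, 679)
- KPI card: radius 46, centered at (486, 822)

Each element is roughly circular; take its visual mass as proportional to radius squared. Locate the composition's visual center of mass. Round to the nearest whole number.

(687, 511)

Weights ∝ r²: bar chart 53² = 2809, donut chart 176² = 30976, table 166² = 27556, line chart 42² = 1764, KPI card 46² = 2116; Σw = 65221.
x-moment: 2809·1146 + 30976·118 + 27556·1327 + 1764·204 + 2116·486 = 44829326; centroid 44829326/65221 ≈ 687.34.
y-moment: 2809·339 + 30976·357 + 27556·667 + 1764·679 + 2116·822 = 33327643; centroid 33327643/65221 ≈ 511.00.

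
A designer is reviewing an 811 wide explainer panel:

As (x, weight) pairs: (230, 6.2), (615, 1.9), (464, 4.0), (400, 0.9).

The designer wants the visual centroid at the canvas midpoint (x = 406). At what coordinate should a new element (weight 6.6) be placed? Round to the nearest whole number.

x ≈ 477

With the new element, Σw becomes 6.2 + 1.9 + 4.0 + 0.9 + 6.6 = 19.6.
x: target moment 19.6×406 = 7957.6; current 6.2·230 + 1.9·615 + 4.0·464 + 0.9·400 = 4810.5; the new element supplies 3147.1, so x = 3147.1/6.6 ≈ 476.83.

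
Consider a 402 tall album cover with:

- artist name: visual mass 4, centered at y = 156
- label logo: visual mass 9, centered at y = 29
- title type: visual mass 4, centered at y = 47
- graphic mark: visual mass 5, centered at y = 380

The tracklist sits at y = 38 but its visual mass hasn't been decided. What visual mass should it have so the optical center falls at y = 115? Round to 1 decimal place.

w ≈ 5.8

Fixed elements: Σw = 4 + 9 + 4 + 5 = 22, Σw·y = 4·156 + 9·29 + 4·47 + 5·380 = 2973.
Set Σw·y/Σw = 115: (2973 + 38w) = 115·(22 + w).
So w = (115·22 − 2973)/(38 − 115) = -443/-77 ≈ 5.75.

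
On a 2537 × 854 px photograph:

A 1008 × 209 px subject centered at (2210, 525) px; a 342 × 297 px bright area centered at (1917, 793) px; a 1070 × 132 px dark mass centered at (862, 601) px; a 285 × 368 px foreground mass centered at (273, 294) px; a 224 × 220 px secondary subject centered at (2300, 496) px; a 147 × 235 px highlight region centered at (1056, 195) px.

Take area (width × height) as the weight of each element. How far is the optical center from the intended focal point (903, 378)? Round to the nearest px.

≈ 611 px

Areas → weights: subject 1008·209 = 210672, bright area 342·297 = 101574, dark mass 1070·132 = 141240, foreground mass 285·368 = 104880, secondary subject 224·220 = 49280, highlight region 147·235 = 34545; Σw = 642191.
x: (210672·2210 + 101574·1917 + 141240·862 + 104880·273 + 49280·2300 + 34545·1056) / 642191 = 960507118 / 642191 ≈ 1495.67
y: (210672·525 + 101574·793 + 141240·601 + 104880·294 + 49280·496 + 34545·195) / 642191 = 338050097 / 642191 ≈ 526.40
From (903, 378): dx = 592.67, dy = 148.40, so the distance is √(dx²+dy²) ≈ 610.97.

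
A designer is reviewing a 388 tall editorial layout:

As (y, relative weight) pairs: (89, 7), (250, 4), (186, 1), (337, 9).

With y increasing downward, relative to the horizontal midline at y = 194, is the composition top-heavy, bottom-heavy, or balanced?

Σw = 7 + 4 + 1 + 9 = 21.
Σw·y = 7·89 + 4·250 + 1·186 + 9·337 = 4842, so ȳ = 4842/21 ≈ 230.57.
Since 230.6 is below (larger y than) 194, the composition reads bottom-heavy.

bottom-heavy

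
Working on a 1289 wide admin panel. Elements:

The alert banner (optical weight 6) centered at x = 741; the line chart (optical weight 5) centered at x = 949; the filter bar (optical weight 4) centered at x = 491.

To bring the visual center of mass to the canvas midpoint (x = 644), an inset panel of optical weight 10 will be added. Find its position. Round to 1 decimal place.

After adding the inset panel, total weight = 6 + 5 + 4 + 10 = 25.
x: target moment 25×644 = 16100; current 6·741 + 5·949 + 4·491 = 11155; the inset panel supplies 4945, so x = 4945/10 ≈ 494.50.

x ≈ 494.5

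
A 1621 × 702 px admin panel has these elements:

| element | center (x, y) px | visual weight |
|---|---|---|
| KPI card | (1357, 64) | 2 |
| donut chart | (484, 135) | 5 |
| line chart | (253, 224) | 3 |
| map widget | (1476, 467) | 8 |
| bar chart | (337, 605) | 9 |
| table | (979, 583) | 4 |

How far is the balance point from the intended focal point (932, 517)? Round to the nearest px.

Σw = 2 + 5 + 3 + 8 + 9 + 4 = 31.
x-moment: 2·1357 + 5·484 + 3·253 + 8·1476 + 9·337 + 4·979 = 24650; centroid 24650/31 ≈ 795.16.
y-moment: 2·64 + 5·135 + 3·224 + 8·467 + 9·605 + 4·583 = 12988; centroid 12988/31 ≈ 418.97.
Relative to (932, 517): Δ = (-136.84, -98.03); |Δ| = √(-136.84² + -98.03²) ≈ 168.33.

≈ 168 px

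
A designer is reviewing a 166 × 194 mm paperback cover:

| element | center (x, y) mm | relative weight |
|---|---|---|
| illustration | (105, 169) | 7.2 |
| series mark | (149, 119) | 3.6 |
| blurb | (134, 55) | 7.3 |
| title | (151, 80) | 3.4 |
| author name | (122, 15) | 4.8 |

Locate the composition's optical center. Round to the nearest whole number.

(128, 91)

Total weight = 7.2 + 3.6 + 7.3 + 3.4 + 4.8 = 26.3.
x-moment: 7.2·105 + 3.6·149 + 7.3·134 + 3.4·151 + 4.8·122 = 3369.6; centroid 3369.6/26.3 ≈ 128.12.
y-moment: 7.2·169 + 3.6·119 + 7.3·55 + 3.4·80 + 4.8·15 = 2390.7; centroid 2390.7/26.3 ≈ 90.90.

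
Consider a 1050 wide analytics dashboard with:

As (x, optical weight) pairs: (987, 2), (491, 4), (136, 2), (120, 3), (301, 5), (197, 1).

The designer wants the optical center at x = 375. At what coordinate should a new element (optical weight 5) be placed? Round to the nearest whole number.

After adding the new element, total weight = 2 + 4 + 2 + 3 + 5 + 1 + 5 = 22.
x: need Σw·x = 22·375 = 8250. Existing = 2·987 + 4·491 + 2·136 + 3·120 + 5·301 + 1·197 = 6272. Remainder 1978 / 5 ≈ 395.60.

x ≈ 396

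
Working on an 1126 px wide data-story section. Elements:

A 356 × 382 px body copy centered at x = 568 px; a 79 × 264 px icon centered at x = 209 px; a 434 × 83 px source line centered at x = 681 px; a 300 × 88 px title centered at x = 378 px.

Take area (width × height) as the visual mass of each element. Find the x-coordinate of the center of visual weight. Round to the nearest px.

x ≈ 530

Taking area as weight: body copy 356·382 = 135992, icon 79·264 = 20856, source line 434·83 = 36022, title 300·88 = 26400. Sum 219270.
x-moment: 135992·568 + 20856·209 + 36022·681 + 26400·378 = 116112542; centroid 116112542/219270 ≈ 529.54.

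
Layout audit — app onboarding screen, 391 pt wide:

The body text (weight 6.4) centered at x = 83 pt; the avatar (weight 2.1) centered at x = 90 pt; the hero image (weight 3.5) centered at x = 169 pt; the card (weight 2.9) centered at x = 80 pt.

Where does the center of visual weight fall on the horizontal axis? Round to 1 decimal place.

Σw = 6.4 + 2.1 + 3.5 + 2.9 = 14.9.
x-moment: 6.4·83 + 2.1·90 + 3.5·169 + 2.9·80 = 1543.7; centroid 1543.7/14.9 ≈ 103.60.

x ≈ 103.6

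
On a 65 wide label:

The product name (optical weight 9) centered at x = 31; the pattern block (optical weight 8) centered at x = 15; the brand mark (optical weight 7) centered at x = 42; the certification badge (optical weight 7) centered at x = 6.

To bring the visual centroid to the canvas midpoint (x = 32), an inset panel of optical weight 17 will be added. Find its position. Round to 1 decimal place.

With the inset panel, Σw becomes 9 + 8 + 7 + 7 + 17 = 48.
Along x: (735 + 17·x) / 48 = 32 (existing moment 9·31 + 8·15 + 7·42 + 7·6 = 735) ⇒ x = (1536 − 735) / 17 ≈ 47.12.

x ≈ 47.1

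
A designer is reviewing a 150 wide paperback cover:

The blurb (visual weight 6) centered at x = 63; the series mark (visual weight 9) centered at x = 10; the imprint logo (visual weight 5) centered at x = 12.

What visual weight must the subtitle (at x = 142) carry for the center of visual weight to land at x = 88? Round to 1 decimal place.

w ≈ 22.8

Fixed elements: Σw = 6 + 9 + 5 = 20, Σw·x = 6·63 + 9·10 + 5·12 = 528.
Set Σw·x/Σw = 88: (528 + 142w) = 88·(20 + w).
Solving: w = (88·20 − 528) / (142 − 88) = 1232 / 54 ≈ 22.81.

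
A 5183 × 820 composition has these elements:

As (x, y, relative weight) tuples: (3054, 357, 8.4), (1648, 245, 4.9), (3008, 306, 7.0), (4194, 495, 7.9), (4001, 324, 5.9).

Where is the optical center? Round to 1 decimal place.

Σw = 8.4 + 4.9 + 7.0 + 7.9 + 5.9 = 34.1.
Σw·x = 8.4·3054 + 4.9·1648 + 7.0·3008 + 7.9·4194 + 5.9·4001 = 111523.3, so x̄ = 111523.3/34.1 ≈ 3270.48.
Σw·y = 8.4·357 + 4.9·245 + 7.0·306 + 7.9·495 + 5.9·324 = 12163.4, so ȳ = 12163.4/34.1 ≈ 356.70.

(3270.5, 356.7)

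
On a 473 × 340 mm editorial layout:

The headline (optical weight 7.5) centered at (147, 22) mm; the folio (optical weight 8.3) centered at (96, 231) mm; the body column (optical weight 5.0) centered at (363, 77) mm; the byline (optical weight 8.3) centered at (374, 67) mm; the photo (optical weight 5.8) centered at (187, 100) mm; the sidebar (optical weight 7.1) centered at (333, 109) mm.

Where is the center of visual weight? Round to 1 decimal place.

Weights sum to 7.5 + 8.3 + 5.0 + 8.3 + 5.8 + 7.1 = 42.0.
Σw·x = 7.5·147 + 8.3·96 + 5.0·363 + 8.3·374 + 5.8·187 + 7.1·333 = 10267.4, so x̄ = 10267.4/42.0 ≈ 244.46.
Σw·y = 7.5·22 + 8.3·231 + 5.0·77 + 8.3·67 + 5.8·100 + 7.1·109 = 4377.3, so ȳ = 4377.3/42.0 ≈ 104.22.

(244.5, 104.2)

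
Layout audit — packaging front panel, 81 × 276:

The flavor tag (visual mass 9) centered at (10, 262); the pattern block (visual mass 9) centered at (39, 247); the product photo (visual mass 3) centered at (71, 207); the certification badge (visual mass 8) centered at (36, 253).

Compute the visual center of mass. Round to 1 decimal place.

Total weight = 9 + 9 + 3 + 8 = 29.
Σw·x = 9·10 + 9·39 + 3·71 + 8·36 = 942, so x̄ = 942/29 ≈ 32.48.
Σw·y = 9·262 + 9·247 + 3·207 + 8·253 = 7226, so ȳ = 7226/29 ≈ 249.17.

(32.5, 249.2)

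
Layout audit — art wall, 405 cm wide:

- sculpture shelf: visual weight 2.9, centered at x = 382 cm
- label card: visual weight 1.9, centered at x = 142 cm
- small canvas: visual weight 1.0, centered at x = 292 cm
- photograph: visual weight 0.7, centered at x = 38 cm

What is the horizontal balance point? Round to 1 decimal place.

Σw = 2.9 + 1.9 + 1.0 + 0.7 = 6.5.
x: (2.9·382 + 1.9·142 + 1.0·292 + 0.7·38) / 6.5 = 1696.2 / 6.5 ≈ 260.95

x ≈ 261.0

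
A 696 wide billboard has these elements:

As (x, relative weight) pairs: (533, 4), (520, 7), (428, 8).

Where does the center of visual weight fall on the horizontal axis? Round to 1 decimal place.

Total weight = 4 + 7 + 8 = 19.
x: (4·533 + 7·520 + 8·428) / 19 = 9196 / 19 ≈ 484.00

x ≈ 484.0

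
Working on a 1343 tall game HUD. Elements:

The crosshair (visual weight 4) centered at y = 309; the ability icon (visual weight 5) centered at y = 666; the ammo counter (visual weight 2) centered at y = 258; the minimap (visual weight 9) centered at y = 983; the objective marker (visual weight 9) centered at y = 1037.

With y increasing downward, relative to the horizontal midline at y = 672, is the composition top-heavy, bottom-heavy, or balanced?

bottom-heavy

Σw = 4 + 5 + 2 + 9 + 9 = 29.
Σw·y = 4·309 + 5·666 + 2·258 + 9·983 + 9·1037 = 23262, so ȳ = 23262/29 ≈ 802.14.
Since 802.1 is below (larger y than) 672, the composition reads bottom-heavy.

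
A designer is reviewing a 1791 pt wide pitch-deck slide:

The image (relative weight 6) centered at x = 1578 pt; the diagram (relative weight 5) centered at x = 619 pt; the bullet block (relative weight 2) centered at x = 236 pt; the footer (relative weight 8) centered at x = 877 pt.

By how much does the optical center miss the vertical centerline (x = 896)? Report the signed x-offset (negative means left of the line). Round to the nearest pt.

≈ 59 pt

Weights sum to 6 + 5 + 2 + 8 = 21.
Σw·x = 6·1578 + 5·619 + 2·236 + 8·877 = 20051, so x̄ = 20051/21 ≈ 954.81.
Against x = 896, that's 954.81 − 896 = 58.81.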